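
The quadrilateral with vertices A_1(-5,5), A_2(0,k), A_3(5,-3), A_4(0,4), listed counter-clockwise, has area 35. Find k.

Write out the shoelace sum; only the two edges meeting at A_2 involve k:
2·Area = [((-5)·k − 0·5) + (0·(-3) − 5·k)] + 40
       = -10·k + 40 = 70
⇒ k = -3.

-3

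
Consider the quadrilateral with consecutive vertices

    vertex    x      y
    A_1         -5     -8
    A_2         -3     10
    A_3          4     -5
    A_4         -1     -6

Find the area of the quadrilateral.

75

A_1→A_2: (-5)(10) − (-3)(-8) = -74
A_2→A_3: (-3)(-5) − (4)(10) = -25
A_3→A_4: (4)(-6) − (-1)(-5) = -29
A_4→A_1: (-1)(-8) − (-5)(-6) = -22
Σ = -150
Area = |Σ|/2 = 75.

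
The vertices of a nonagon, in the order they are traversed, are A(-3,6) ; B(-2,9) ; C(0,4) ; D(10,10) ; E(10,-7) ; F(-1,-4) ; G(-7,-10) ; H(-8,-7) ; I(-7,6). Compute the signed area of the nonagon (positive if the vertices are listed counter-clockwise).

Apply Gauss's area formula: 2A = Σ (x_i·y_{i+1} − x_{i+1}·y_i), indices taken mod 9.
Σ = (-15) + (-8) + (-40) + (-170) + (-47) + (-18) + (-31) + (-97) + (-24) = -450
Signed area = Σ/2 = -225 (negative ⇒ clockwise traversal).

-225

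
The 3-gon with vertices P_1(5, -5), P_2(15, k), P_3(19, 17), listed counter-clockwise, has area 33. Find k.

Write out the shoelace sum; only the two edges meeting at P_2 involve k:
2·Area = [(5·k − 15·(-5)) + (15·17 − 19·k)] + -180
       = -14·k + 150 = 66
⇒ k = 6.

6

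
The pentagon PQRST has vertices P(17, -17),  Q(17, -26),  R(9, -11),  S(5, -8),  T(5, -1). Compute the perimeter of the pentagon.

|PQ| = √((0)² + (-9)²) = √81 = 9
|QR| = √((-8)² + (15)²) = √289 = 17
|RS| = √((-4)² + (3)²) = √25 = 5
|ST| = √((0)² + (7)²) = √49 = 7
|TP| = √((12)² + (-16)²) = √400 = 20
Perimeter = 9 + 17 + 5 + 7 + 20 = 58.

58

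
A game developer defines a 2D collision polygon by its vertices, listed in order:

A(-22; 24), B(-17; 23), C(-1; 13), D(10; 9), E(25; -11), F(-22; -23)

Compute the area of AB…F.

1310.5

Apply the shoelace (surveyor's) formula: 2A = Σ (x_i·y_{i+1} − x_{i+1}·y_i), indices taken mod 6.
A→B: (-22)(23) − (-17)(24) = -98
B→C: (-17)(13) − (-1)(23) = -198
C→D: (-1)(9) − (10)(13) = -139
D→E: (10)(-11) − (25)(9) = -335
E→F: (25)(-23) − (-22)(-11) = -817
F→A: (-22)(24) − (-22)(-23) = -1034
Σ = -2621
Area = |Σ|/2 = 1310.5.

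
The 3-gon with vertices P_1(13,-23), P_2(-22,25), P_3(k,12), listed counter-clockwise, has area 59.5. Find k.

Write out the shoelace sum; only the two edges meeting at P_3 involve k:
2·Area = [((-22)·12 − k·25) + (k·(-23) − 13·12)] + -181
       = -48·k + -601 = 119
⇒ k = -15.

-15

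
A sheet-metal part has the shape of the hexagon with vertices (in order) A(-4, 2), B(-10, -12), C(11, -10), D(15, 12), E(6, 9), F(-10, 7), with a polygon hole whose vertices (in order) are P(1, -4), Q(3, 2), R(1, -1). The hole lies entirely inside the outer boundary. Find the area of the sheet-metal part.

389.5

Outer boundary:
Apply Gauss's area formula: 2A = Σ (x_i·y_{i+1} − x_{i+1}·y_i), indices taken mod 6.
A→B: (-4)(-12) − (-10)(2) = 68
B→C: (-10)(-10) − (11)(-12) = 232
C→D: (11)(12) − (15)(-10) = 282
D→E: (15)(9) − (6)(12) = 63
E→F: (6)(7) − (-10)(9) = 132
F→A: (-10)(2) − (-4)(7) = 8
Σ = 785
Area = |Σ|/2 = 392.5.
Hole:
Apply Gauss's area formula: 2A = Σ (x_i·y_{i+1} − x_{i+1}·y_i), indices taken mod 3.
Σ = (14) + (-5) + (-3) = 6
Area = |Σ|/2 = 3.
Net area = 392.5 − 3 = 389.5.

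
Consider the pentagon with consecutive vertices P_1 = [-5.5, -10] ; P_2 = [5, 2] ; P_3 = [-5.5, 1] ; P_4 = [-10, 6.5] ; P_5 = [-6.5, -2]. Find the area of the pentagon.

Apply Gauss's area formula: 2A = Σ (x_i·y_{i+1} − x_{i+1}·y_i), indices taken mod 5.
P_1→P_2: (-5.5)(2) − (5)(-10) = 39
P_2→P_3: (5)(1) − (-5.5)(2) = 16
P_3→P_4: (-5.5)(6.5) − (-10)(1) = -25.75
P_4→P_5: (-10)(-2) − (-6.5)(6.5) = 62.25
P_5→P_1: (-6.5)(-10) − (-5.5)(-2) = 54
Σ = 145.5
Area = |Σ|/2 = 72.75.

72.75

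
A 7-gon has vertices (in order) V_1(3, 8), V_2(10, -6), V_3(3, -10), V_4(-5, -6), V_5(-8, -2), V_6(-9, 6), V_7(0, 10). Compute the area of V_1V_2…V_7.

Apply Gauss's area formula: 2A = Σ (x_i·y_{i+1} − x_{i+1}·y_i), indices taken mod 7.
V_1→V_2: (3)(-6) − (10)(8) = -98
V_2→V_3: (10)(-10) − (3)(-6) = -82
V_3→V_4: (3)(-6) − (-5)(-10) = -68
V_4→V_5: (-5)(-2) − (-8)(-6) = -38
V_5→V_6: (-8)(6) − (-9)(-2) = -66
V_6→V_7: (-9)(10) − (0)(6) = -90
V_7→V_1: (0)(8) − (3)(10) = -30
Σ = -472
Area = |Σ|/2 = 236.

236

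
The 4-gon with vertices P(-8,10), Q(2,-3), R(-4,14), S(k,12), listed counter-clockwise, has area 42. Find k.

Write out the shoelace sum; only the two edges meeting at S involve k:
2·Area = [((-4)·12 − k·14) + (k·10 − (-8)·12)] + 20
       = -4·k + 68 = 84
⇒ k = -4.

-4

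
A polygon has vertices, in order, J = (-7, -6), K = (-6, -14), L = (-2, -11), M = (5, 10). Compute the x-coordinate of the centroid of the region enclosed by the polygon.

-31/15

Apply the shoelace (surveyor's) formula. First the cross-terms c_i = x_i·y_{i+1} − x_{i+1}·y_i:
  62, 38, 35, 40  ⇒  2A = 175, A = 87.5.
Then Σ (x_i + x_{i+1})·c_i = -1085, so x̄ = -1085 / (6·87.5) = -31/15.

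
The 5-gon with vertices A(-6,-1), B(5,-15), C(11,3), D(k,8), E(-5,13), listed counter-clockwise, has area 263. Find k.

4

The doubled signed area Σ (x_i y_{i+1} − x_{i+1} y_i) is linear in k.
With k=0 it equals 486; the coefficient of k is 10 (from the two edges through D).
So 10·k + 486 = 2·263 = 526 ⇒ k = 4.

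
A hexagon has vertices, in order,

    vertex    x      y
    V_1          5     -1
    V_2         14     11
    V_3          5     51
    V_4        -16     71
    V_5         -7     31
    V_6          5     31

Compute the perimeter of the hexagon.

170

|V_1V_2| = √((9)² + (12)²) = √225 = 15
|V_2V_3| = √((-9)² + (40)²) = √1681 = 41
|V_3V_4| = √((-21)² + (20)²) = √841 = 29
|V_4V_5| = √((9)² + (-40)²) = √1681 = 41
|V_5V_6| = √((12)² + (0)²) = √144 = 12
|V_6V_1| = √((0)² + (-32)²) = √1024 = 32
Perimeter = 15 + 41 + 29 + 41 + 12 + 32 = 170.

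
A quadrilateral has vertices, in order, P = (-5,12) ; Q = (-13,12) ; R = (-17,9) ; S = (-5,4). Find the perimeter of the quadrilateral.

|PQ| = √((-8)² + (0)²) = √64 = 8
|QR| = √((-4)² + (-3)²) = √25 = 5
|RS| = √((12)² + (-5)²) = √169 = 13
|SP| = √((0)² + (8)²) = √64 = 8
Perimeter = 8 + 5 + 13 + 8 = 34.

34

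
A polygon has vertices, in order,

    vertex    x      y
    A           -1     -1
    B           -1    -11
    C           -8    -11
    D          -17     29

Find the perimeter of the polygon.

92

|AB| = √((0)² + (-10)²) = √100 = 10
|BC| = √((-7)² + (0)²) = √49 = 7
|CD| = √((-9)² + (40)²) = √1681 = 41
|DA| = √((16)² + (-30)²) = √1156 = 34
Perimeter = 10 + 7 + 41 + 34 = 92.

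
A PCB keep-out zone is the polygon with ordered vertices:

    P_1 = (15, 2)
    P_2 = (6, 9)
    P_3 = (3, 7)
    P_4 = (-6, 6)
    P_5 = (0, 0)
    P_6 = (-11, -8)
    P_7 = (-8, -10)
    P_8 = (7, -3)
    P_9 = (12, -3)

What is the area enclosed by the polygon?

211

Apply the shoelace (surveyor's) formula: 2A = Σ (x_i·y_{i+1} − x_{i+1}·y_i), indices taken mod 9.
Σ = (123) + (15) + (60) + (0) + (0) + (46) + (94) + (15) + (69) = 422
Area = |Σ|/2 = 211.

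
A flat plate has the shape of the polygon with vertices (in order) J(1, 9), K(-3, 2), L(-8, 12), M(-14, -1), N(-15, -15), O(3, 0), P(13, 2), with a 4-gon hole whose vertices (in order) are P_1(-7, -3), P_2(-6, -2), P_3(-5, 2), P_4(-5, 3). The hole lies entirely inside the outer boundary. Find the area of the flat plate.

Outer boundary:
Σ = (29) + (-20) + (176) + (195) + (45) + (6) + (115) = 546
Area = |Σ|/2 = 273.
Hole:
Σ = (-4) + (-22) + (-5) + (36) = 5
Area = |Σ|/2 = 2.5.
Net area = 273 − 2.5 = 270.5.

270.5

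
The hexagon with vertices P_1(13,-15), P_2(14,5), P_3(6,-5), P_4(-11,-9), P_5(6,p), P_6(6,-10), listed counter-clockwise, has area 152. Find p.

-12

The doubled signed area Σ (x_i y_{i+1} − x_{i+1} y_i) is linear in p.
With p=0 it equals 100; the coefficient of p is -17 (from the two edges through P_5).
So -17·p + 100 = 2·152 = 304 ⇒ p = -12.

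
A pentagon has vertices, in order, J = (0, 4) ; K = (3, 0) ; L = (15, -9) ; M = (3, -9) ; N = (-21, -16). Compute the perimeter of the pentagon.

|JK| = √((3)² + (-4)²) = √25 = 5
|KL| = √((12)² + (-9)²) = √225 = 15
|LM| = √((-12)² + (0)²) = √144 = 12
|MN| = √((-24)² + (-7)²) = √625 = 25
|NJ| = √((21)² + (20)²) = √841 = 29
Perimeter = 5 + 15 + 12 + 25 + 29 = 86.

86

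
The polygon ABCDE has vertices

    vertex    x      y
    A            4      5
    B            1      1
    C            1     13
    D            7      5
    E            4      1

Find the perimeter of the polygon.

36

|AB| = √((-3)² + (-4)²) = √25 = 5
|BC| = √((0)² + (12)²) = √144 = 12
|CD| = √((6)² + (-8)²) = √100 = 10
|DE| = √((-3)² + (-4)²) = √25 = 5
|EA| = √((0)² + (4)²) = √16 = 4
Perimeter = 5 + 12 + 10 + 5 + 4 = 36.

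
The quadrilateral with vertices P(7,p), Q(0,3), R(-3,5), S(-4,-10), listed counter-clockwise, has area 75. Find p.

The doubled signed area Σ (x_i y_{i+1} − x_{i+1} y_i) is linear in p.
With p=0 it equals 150; the coefficient of p is -4 (from the two edges through P).
So -4·p + 150 = 2·75 = 150 ⇒ p = 0.

0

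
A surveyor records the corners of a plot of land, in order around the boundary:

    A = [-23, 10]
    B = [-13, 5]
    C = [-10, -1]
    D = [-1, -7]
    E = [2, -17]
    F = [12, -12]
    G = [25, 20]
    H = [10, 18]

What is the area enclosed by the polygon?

Apply the surveyor's formula: 2A = Σ (x_i·y_{i+1} − x_{i+1}·y_i), indices taken mod 8.
Cross-terms: 15, 63, 69, 31, 180, 540, 250, 514  ⇒  Σ = 1662
Area = |Σ|/2 = 831.

831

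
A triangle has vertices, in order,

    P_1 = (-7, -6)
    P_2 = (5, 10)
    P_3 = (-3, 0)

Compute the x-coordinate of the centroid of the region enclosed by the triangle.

Apply Gauss's area formula. First the cross-terms c_i = x_i·y_{i+1} − x_{i+1}·y_i:
  -40, 30, 18  ⇒  2A = 8, A = 4.
Then Σ (x_i + x_{i+1})·c_i = -40, so x̄ = -40 / (6·4) = -5/3.

-5/3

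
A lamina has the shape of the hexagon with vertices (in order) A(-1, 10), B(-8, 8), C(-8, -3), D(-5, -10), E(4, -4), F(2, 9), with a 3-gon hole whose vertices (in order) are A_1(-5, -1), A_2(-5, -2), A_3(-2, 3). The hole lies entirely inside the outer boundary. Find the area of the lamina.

Outer boundary:
Apply the shoelace (surveyor's) formula: 2A = Σ (x_i·y_{i+1} − x_{i+1}·y_i), indices taken mod 6.
Σ = (72) + (88) + (65) + (60) + (44) + (29) = 358
Area = |Σ|/2 = 179.
Hole:
Apply the shoelace (surveyor's) formula: 2A = Σ (x_i·y_{i+1} − x_{i+1}·y_i), indices taken mod 3.
Σ = (5) + (-19) + (17) = 3
Area = |Σ|/2 = 1.5.
Net area = 179 − 1.5 = 177.5.

177.5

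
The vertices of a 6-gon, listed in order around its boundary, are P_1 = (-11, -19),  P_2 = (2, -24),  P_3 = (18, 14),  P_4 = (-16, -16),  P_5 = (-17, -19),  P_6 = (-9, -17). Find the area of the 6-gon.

Σ = (302) + (460) + (-64) + (32) + (118) + (-16) = 832
Area = |Σ|/2 = 416.

416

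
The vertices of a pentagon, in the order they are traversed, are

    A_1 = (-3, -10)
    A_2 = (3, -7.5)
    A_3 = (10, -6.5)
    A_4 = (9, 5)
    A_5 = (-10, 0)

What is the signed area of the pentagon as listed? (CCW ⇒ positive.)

183.25

Apply the shoelace (surveyor's) formula: 2A = Σ (x_i·y_{i+1} − x_{i+1}·y_i), indices taken mod 5.
A_1→A_2: (-3)(-7.5) − (3)(-10) = 52.5
A_2→A_3: (3)(-6.5) − (10)(-7.5) = 55.5
A_3→A_4: (10)(5) − (9)(-6.5) = 108.5
A_4→A_5: (9)(0) − (-10)(5) = 50
A_5→A_1: (-10)(-10) − (-3)(0) = 100
Σ = 366.5
Signed area = Σ/2 = 183.25 (positive ⇒ counter-clockwise traversal).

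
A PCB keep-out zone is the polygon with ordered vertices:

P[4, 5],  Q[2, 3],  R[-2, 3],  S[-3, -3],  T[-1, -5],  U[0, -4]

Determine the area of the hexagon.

Apply the surveyor's formula: 2A = Σ (x_i·y_{i+1} − x_{i+1}·y_i), indices taken mod 6.
Σ = (2) + (12) + (15) + (12) + (4) + (16) = 61
Area = |Σ|/2 = 30.5.

30.5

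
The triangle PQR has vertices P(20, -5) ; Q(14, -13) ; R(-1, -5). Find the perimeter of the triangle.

|PQ| = √((-6)² + (-8)²) = √100 = 10
|QR| = √((-15)² + (8)²) = √289 = 17
|RP| = √((21)² + (0)²) = √441 = 21
Perimeter = 10 + 17 + 21 = 48.

48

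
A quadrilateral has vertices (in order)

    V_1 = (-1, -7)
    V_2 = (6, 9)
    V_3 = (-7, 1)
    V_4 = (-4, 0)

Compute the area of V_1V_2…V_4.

Apply the shoelace (surveyor's) formula: 2A = Σ (x_i·y_{i+1} − x_{i+1}·y_i), indices taken mod 4.
Cross-terms: 33, 69, 4, 28  ⇒  Σ = 134
Area = |Σ|/2 = 67.

67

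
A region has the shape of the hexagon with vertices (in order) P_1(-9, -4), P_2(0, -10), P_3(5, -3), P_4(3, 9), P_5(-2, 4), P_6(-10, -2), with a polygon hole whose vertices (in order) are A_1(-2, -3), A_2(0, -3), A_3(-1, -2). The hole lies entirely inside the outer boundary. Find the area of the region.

144

Outer boundary:
P_1→P_2: (-9)(-10) − (0)(-4) = 90
P_2→P_3: (0)(-3) − (5)(-10) = 50
P_3→P_4: (5)(9) − (3)(-3) = 54
P_4→P_5: (3)(4) − (-2)(9) = 30
P_5→P_6: (-2)(-2) − (-10)(4) = 44
P_6→P_1: (-10)(-4) − (-9)(-2) = 22
Σ = 290
Area = |Σ|/2 = 145.
Hole:
Apply the shoelace formula: 2A = Σ (x_i·y_{i+1} − x_{i+1}·y_i), indices taken mod 3.
A_1→A_2: (-2)(-3) − (0)(-3) = 6
A_2→A_3: (0)(-2) − (-1)(-3) = -3
A_3→A_1: (-1)(-3) − (-2)(-2) = -1
Σ = 2
Area = |Σ|/2 = 1.
Net area = 145 − 1 = 144.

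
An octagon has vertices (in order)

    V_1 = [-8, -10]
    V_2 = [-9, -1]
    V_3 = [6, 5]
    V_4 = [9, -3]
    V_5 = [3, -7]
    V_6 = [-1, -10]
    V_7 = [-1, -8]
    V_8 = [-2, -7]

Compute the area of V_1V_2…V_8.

Apply Gauss's area formula: 2A = Σ (x_i·y_{i+1} − x_{i+1}·y_i), indices taken mod 8.
Cross-terms: -82, -39, -63, -54, -37, -2, -9, -36  ⇒  Σ = -322
Area = |Σ|/2 = 161.

161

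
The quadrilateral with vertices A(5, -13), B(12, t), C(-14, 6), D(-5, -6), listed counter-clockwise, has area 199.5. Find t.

-2

The doubled signed area Σ (x_i y_{i+1} − x_{i+1} y_i) is linear in t.
With t=0 it equals 437; the coefficient of t is 19 (from the two edges through B).
So 19·t + 437 = 2·199.5 = 399 ⇒ t = -2.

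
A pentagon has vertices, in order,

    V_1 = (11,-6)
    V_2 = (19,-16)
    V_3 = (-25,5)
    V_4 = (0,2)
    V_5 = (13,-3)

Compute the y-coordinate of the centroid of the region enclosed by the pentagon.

Apply the surveyor's formula. First the cross-terms c_i = x_i·y_{i+1} − x_{i+1}·y_i:
  -62, -305, -50, -26, -45  ⇒  2A = -488, A = -244.
Then Σ (y_i + y_{i+1})·c_i = 4800, so ȳ = 4800 / (6·(-244)) = -200/61.

-200/61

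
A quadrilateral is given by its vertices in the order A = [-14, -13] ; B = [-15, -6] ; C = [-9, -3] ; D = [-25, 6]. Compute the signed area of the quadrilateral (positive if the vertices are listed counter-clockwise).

80

Σ = (-111) + (-9) + (-129) + (409) = 160
Signed area = Σ/2 = 80 (positive ⇒ counter-clockwise traversal).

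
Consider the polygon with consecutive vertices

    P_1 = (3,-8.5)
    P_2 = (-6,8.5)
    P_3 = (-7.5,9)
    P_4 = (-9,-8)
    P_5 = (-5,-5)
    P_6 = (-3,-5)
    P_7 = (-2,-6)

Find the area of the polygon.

Apply the surveyor's formula: 2A = Σ (x_i·y_{i+1} − x_{i+1}·y_i), indices taken mod 7.
Cross-terms: -25.5, 9.75, 141, 5, 10, 8, 35  ⇒  Σ = 183.25
Area = |Σ|/2 = 91.625.

91.625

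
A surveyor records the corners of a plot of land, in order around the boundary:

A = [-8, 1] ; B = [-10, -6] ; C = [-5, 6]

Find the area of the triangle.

5.5

Apply the shoelace formula: 2A = Σ (x_i·y_{i+1} − x_{i+1}·y_i), indices taken mod 3.
A→B: (-8)(-6) − (-10)(1) = 58
B→C: (-10)(6) − (-5)(-6) = -90
C→A: (-5)(1) − (-8)(6) = 43
Σ = 11
Area = |Σ|/2 = 5.5.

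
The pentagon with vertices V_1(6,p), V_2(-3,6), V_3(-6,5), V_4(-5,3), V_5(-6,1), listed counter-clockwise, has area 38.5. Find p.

-2

Write out the shoelace sum; only the two edges meeting at V_1 involve p:
2·Area = [((-6)·p − 6·1) + (6·6 − (-3)·p)] + 41
       = -3·p + 71 = 77
⇒ p = -2.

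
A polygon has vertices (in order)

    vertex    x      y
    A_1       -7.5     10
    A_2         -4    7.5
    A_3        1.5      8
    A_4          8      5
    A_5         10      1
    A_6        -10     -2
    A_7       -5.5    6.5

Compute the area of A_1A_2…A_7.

125.125

Apply the surveyor's formula: 2A = Σ (x_i·y_{i+1} − x_{i+1}·y_i), indices taken mod 7.
Cross-terms: -16.25, -43.25, -56.5, -42, -10, -76, -6.25  ⇒  Σ = -250.25
Area = |Σ|/2 = 125.125.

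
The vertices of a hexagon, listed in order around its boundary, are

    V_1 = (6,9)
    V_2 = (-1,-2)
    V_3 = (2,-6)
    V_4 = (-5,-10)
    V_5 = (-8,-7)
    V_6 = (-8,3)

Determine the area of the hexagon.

V_1→V_2: (6)(-2) − (-1)(9) = -3
V_2→V_3: (-1)(-6) − (2)(-2) = 10
V_3→V_4: (2)(-10) − (-5)(-6) = -50
V_4→V_5: (-5)(-7) − (-8)(-10) = -45
V_5→V_6: (-8)(3) − (-8)(-7) = -80
V_6→V_1: (-8)(9) − (6)(3) = -90
Σ = -258
Area = |Σ|/2 = 129.

129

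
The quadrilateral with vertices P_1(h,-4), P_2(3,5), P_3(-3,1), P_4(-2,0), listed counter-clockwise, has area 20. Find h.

Write out the shoelace sum; only the two edges meeting at P_1 involve h:
2·Area = [((-2)·(-4) − h·0) + (h·5 − 3·(-4))] + 20
       = 5·h + 40 = 40
⇒ h = 0.

0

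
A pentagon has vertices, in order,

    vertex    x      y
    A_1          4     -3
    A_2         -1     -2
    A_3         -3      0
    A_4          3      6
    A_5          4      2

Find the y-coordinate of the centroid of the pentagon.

Apply the shoelace (surveyor's) formula. First the cross-terms c_i = x_i·y_{i+1} − x_{i+1}·y_i:
  -11, -6, -18, -18, -20  ⇒  2A = -73, A = -36.5.
Then Σ (y_i + y_{i+1})·c_i = -165, so ȳ = -165 / (6·(-36.5)) = 55/73.

55/73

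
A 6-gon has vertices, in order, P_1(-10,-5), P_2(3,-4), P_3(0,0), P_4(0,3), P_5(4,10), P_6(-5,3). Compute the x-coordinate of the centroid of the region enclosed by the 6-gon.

Apply the shoelace formula. First the cross-terms c_i = x_i·y_{i+1} − x_{i+1}·y_i:
  55, 0, 0, -12, 62, 55  ⇒  2A = 160, A = 80.
Then Σ (x_i + x_{i+1})·c_i = -1320, so x̄ = -1320 / (6·80) = -2.75.

-2.75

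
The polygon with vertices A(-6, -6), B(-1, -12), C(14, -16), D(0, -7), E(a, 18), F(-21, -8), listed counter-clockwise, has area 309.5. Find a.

-11

The doubled signed area Σ (x_i y_{i+1} − x_{i+1} y_i) is linear in a.
With a=0 it equals 608; the coefficient of a is -1 (from the two edges through E).
So -1·a + 608 = 2·309.5 = 619 ⇒ a = -11.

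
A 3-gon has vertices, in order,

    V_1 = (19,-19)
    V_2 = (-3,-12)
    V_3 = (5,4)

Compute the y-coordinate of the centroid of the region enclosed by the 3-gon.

Apply Gauss's area formula. First the cross-terms c_i = x_i·y_{i+1} − x_{i+1}·y_i:
  -285, 48, -171  ⇒  2A = -408, A = -204.
Then Σ (y_i + y_{i+1})·c_i = 11016, so ȳ = 11016 / (6·(-204)) = -9.

-9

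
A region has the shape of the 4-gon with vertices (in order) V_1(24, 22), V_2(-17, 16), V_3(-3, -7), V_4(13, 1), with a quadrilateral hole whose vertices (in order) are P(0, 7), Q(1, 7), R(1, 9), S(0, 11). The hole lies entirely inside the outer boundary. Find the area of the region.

Outer boundary:
Apply the shoelace (surveyor's) formula: 2A = Σ (x_i·y_{i+1} − x_{i+1}·y_i), indices taken mod 4.
Cross-terms: 758, 167, 88, 262  ⇒  Σ = 1275
Area = |Σ|/2 = 637.5.
Hole:
Apply the surveyor's formula: 2A = Σ (x_i·y_{i+1} − x_{i+1}·y_i), indices taken mod 4.
P→Q: (0)(7) − (1)(7) = -7
Q→R: (1)(9) − (1)(7) = 2
R→S: (1)(11) − (0)(9) = 11
S→P: (0)(7) − (0)(11) = 0
Σ = 6
Area = |Σ|/2 = 3.
Net area = 637.5 − 3 = 634.5.

634.5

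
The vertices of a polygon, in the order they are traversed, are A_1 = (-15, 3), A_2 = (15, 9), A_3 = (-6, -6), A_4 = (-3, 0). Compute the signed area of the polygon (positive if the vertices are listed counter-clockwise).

Σ = (-180) + (-36) + (-18) + (-9) = -243
Signed area = Σ/2 = -121.5 (negative ⇒ clockwise traversal).

-121.5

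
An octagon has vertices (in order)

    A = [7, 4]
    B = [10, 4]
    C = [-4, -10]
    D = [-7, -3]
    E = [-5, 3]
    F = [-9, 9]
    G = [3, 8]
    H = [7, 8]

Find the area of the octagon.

Apply the surveyor's formula: 2A = Σ (x_i·y_{i+1} − x_{i+1}·y_i), indices taken mod 8.
A→B: (7)(4) − (10)(4) = -12
B→C: (10)(-10) − (-4)(4) = -84
C→D: (-4)(-3) − (-7)(-10) = -58
D→E: (-7)(3) − (-5)(-3) = -36
E→F: (-5)(9) − (-9)(3) = -18
F→G: (-9)(8) − (3)(9) = -99
G→H: (3)(8) − (7)(8) = -32
H→A: (7)(4) − (7)(8) = -28
Σ = -367
Area = |Σ|/2 = 183.5.

183.5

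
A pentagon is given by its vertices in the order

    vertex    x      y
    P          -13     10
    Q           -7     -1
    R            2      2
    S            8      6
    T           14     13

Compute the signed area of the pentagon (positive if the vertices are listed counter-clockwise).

198

Apply the shoelace (surveyor's) formula: 2A = Σ (x_i·y_{i+1} − x_{i+1}·y_i), indices taken mod 5.
Σ = (83) + (-12) + (-4) + (20) + (309) = 396
Signed area = Σ/2 = 198 (positive ⇒ counter-clockwise traversal).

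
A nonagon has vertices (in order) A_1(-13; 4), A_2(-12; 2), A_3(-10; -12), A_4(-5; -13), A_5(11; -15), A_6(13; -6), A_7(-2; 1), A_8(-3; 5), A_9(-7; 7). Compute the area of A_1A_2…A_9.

Apply the shoelace formula: 2A = Σ (x_i·y_{i+1} − x_{i+1}·y_i), indices taken mod 9.
Σ = (22) + (164) + (70) + (218) + (129) + (1) + (-7) + (14) + (63) = 674
Area = |Σ|/2 = 337.

337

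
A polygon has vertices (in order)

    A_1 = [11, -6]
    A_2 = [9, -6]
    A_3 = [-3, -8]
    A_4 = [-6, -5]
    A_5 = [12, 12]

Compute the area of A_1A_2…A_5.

175.5

Apply Gauss's area formula: 2A = Σ (x_i·y_{i+1} − x_{i+1}·y_i), indices taken mod 5.
Σ = (-12) + (-90) + (-33) + (-12) + (-204) = -351
Area = |Σ|/2 = 175.5.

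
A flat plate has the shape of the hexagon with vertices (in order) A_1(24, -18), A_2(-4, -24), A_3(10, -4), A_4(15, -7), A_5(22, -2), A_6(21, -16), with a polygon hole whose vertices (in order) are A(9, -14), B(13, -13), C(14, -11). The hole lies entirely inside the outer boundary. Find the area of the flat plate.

Outer boundary:
Σ = (-648) + (256) + (-10) + (124) + (-310) + (6) = -582
Area = |Σ|/2 = 291.
Hole:
Apply the shoelace formula: 2A = Σ (x_i·y_{i+1} − x_{i+1}·y_i), indices taken mod 3.
A→B: (9)(-13) − (13)(-14) = 65
B→C: (13)(-11) − (14)(-13) = 39
C→A: (14)(-14) − (9)(-11) = -97
Σ = 7
Area = |Σ|/2 = 3.5.
Net area = 291 − 3.5 = 287.5.

287.5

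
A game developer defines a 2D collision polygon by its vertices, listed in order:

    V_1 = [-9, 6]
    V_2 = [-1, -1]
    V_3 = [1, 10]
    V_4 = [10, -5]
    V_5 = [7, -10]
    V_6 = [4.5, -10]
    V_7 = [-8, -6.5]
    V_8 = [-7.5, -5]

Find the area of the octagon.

198.5

Apply Gauss's area formula: 2A = Σ (x_i·y_{i+1} − x_{i+1}·y_i), indices taken mod 8.
Σ = (15) + (-9) + (-105) + (-65) + (-25) + (-109.25) + (-8.75) + (-90) = -397
Area = |Σ|/2 = 198.5.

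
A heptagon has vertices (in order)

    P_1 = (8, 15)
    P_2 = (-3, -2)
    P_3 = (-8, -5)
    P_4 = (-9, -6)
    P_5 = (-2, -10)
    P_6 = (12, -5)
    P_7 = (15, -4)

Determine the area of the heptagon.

261.5

Σ = (29) + (-1) + (3) + (78) + (130) + (27) + (257) = 523
Area = |Σ|/2 = 261.5.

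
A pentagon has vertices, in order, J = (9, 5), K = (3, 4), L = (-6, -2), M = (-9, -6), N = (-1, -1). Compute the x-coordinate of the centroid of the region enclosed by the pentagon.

-35/96

Apply the shoelace (surveyor's) formula. First the cross-terms c_i = x_i·y_{i+1} − x_{i+1}·y_i:
  21, 18, 18, 3, 4  ⇒  2A = 64, A = 32.
Then Σ (x_i + x_{i+1})·c_i = -70, so x̄ = -70 / (6·32) = -35/96.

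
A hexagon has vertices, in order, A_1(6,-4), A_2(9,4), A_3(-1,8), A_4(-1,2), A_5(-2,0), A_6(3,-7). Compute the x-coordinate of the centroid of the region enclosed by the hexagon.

Apply Gauss's area formula. First the cross-terms c_i = x_i·y_{i+1} − x_{i+1}·y_i:
  60, 76, 6, 4, 14, 30  ⇒  2A = 190, A = 95.
Then Σ (x_i + x_{i+1})·c_i = 1768, so x̄ = 1768 / (6·95) = 884/285.

884/285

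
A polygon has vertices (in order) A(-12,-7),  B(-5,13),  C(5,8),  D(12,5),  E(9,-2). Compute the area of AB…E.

Σ = (-191) + (-105) + (-71) + (-69) + (-87) = -523
Area = |Σ|/2 = 261.5.

261.5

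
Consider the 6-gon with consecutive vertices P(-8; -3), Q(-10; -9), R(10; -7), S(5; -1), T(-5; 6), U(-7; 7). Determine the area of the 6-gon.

Apply the surveyor's formula: 2A = Σ (x_i·y_{i+1} − x_{i+1}·y_i), indices taken mod 6.
P→Q: (-8)(-9) − (-10)(-3) = 42
Q→R: (-10)(-7) − (10)(-9) = 160
R→S: (10)(-1) − (5)(-7) = 25
S→T: (5)(6) − (-5)(-1) = 25
T→U: (-5)(7) − (-7)(6) = 7
U→P: (-7)(-3) − (-8)(7) = 77
Σ = 336
Area = |Σ|/2 = 168.

168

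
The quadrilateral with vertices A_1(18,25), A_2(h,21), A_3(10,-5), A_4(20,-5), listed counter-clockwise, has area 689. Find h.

The doubled signed area Σ (x_i y_{i+1} − x_{i+1} y_i) is linear in h.
With h=0 it equals 808; the coefficient of h is -30 (from the two edges through A_2).
So -30·h + 808 = 2·689 = 1378 ⇒ h = -19.

-19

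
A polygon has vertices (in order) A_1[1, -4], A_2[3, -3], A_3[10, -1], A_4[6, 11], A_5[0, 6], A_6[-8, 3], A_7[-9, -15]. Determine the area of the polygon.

A_1→A_2: (1)(-3) − (3)(-4) = 9
A_2→A_3: (3)(-1) − (10)(-3) = 27
A_3→A_4: (10)(11) − (6)(-1) = 116
A_4→A_5: (6)(6) − (0)(11) = 36
A_5→A_6: (0)(3) − (-8)(6) = 48
A_6→A_7: (-8)(-15) − (-9)(3) = 147
A_7→A_1: (-9)(-4) − (1)(-15) = 51
Σ = 434
Area = |Σ|/2 = 217.

217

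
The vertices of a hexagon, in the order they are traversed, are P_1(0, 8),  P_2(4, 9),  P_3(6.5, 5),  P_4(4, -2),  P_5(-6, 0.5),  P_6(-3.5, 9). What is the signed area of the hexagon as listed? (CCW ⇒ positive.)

-96.875

Cross-terms: -32, -38.5, -33, -10, -52.25, -28  ⇒  Σ = -193.75
Signed area = Σ/2 = -96.875 (negative ⇒ clockwise traversal).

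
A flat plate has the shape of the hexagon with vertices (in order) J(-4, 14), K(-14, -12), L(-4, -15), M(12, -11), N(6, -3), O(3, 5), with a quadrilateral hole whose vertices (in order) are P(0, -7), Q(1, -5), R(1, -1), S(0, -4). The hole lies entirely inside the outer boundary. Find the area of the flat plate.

Outer boundary:
Apply Gauss's area formula: 2A = Σ (x_i·y_{i+1} − x_{i+1}·y_i), indices taken mod 6.
Σ = (244) + (162) + (224) + (30) + (39) + (62) = 761
Area = |Σ|/2 = 380.5.
Hole:
Apply the shoelace (surveyor's) formula: 2A = Σ (x_i·y_{i+1} − x_{i+1}·y_i), indices taken mod 4.
P→Q: (0)(-5) − (1)(-7) = 7
Q→R: (1)(-1) − (1)(-5) = 4
R→S: (1)(-4) − (0)(-1) = -4
S→P: (0)(-7) − (0)(-4) = 0
Σ = 7
Area = |Σ|/2 = 3.5.
Net area = 380.5 − 3.5 = 377.

377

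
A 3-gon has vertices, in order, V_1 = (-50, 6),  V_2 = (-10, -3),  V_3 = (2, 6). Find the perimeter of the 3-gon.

|V_1V_2| = √((40)² + (-9)²) = √1681 = 41
|V_2V_3| = √((12)² + (9)²) = √225 = 15
|V_3V_1| = √((-52)² + (0)²) = √2704 = 52
Perimeter = 41 + 15 + 52 = 108.

108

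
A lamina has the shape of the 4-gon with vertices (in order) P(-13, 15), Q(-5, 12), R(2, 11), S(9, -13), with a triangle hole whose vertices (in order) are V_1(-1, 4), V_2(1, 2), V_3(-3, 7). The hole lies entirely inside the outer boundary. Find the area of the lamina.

158.5

Outer boundary:
Apply Gauss's area formula: 2A = Σ (x_i·y_{i+1} − x_{i+1}·y_i), indices taken mod 4.
Cross-terms: -81, -79, -125, -34  ⇒  Σ = -319
Area = |Σ|/2 = 159.5.
Hole:
Apply Gauss's area formula: 2A = Σ (x_i·y_{i+1} − x_{i+1}·y_i), indices taken mod 3.
Σ = (-6) + (13) + (-5) = 2
Area = |Σ|/2 = 1.
Net area = 159.5 − 1 = 158.5.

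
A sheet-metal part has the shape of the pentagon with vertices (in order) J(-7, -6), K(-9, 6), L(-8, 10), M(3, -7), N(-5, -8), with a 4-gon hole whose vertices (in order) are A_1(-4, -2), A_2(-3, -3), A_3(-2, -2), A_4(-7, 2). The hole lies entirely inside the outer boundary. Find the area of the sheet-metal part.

93.5

Outer boundary:
Apply the shoelace (surveyor's) formula: 2A = Σ (x_i·y_{i+1} − x_{i+1}·y_i), indices taken mod 5.
Σ = (-96) + (-42) + (26) + (-59) + (-26) = -197
Area = |Σ|/2 = 98.5.
Hole:
Apply the surveyor's formula: 2A = Σ (x_i·y_{i+1} − x_{i+1}·y_i), indices taken mod 4.
Σ = (6) + (0) + (-18) + (22) = 10
Area = |Σ|/2 = 5.
Net area = 98.5 − 5 = 93.5.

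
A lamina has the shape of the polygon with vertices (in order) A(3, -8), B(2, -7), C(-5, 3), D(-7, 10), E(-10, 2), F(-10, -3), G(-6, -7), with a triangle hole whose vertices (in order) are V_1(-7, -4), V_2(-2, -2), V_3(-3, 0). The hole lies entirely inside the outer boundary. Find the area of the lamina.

Outer boundary:
Apply Gauss's area formula: 2A = Σ (x_i·y_{i+1} − x_{i+1}·y_i), indices taken mod 7.
Σ = (-5) + (-29) + (-29) + (86) + (50) + (52) + (69) = 194
Area = |Σ|/2 = 97.
Hole:
Apply the surveyor's formula: 2A = Σ (x_i·y_{i+1} − x_{i+1}·y_i), indices taken mod 3.
Σ = (6) + (-6) + (12) = 12
Area = |Σ|/2 = 6.
Net area = 97 − 6 = 91.

91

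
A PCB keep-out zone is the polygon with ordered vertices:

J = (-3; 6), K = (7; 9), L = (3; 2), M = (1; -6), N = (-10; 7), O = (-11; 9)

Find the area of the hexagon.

103.5

Apply the shoelace formula: 2A = Σ (x_i·y_{i+1} − x_{i+1}·y_i), indices taken mod 6.
J→K: (-3)(9) − (7)(6) = -69
K→L: (7)(2) − (3)(9) = -13
L→M: (3)(-6) − (1)(2) = -20
M→N: (1)(7) − (-10)(-6) = -53
N→O: (-10)(9) − (-11)(7) = -13
O→J: (-11)(6) − (-3)(9) = -39
Σ = -207
Area = |Σ|/2 = 103.5.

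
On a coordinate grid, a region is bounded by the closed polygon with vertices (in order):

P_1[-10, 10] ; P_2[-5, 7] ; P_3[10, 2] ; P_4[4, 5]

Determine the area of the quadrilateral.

Apply the shoelace (surveyor's) formula: 2A = Σ (x_i·y_{i+1} − x_{i+1}·y_i), indices taken mod 4.
Cross-terms: -20, -80, 42, 90  ⇒  Σ = 32
Area = |Σ|/2 = 16.

16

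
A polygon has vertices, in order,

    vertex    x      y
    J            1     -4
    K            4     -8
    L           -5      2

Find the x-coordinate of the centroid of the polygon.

0

Apply the shoelace formula. First the cross-terms c_i = x_i·y_{i+1} − x_{i+1}·y_i:
  8, -32, 18  ⇒  2A = -6, A = -3.
Then Σ (x_i + x_{i+1})·c_i = 0, so x̄ = 0 / (6·(-3)) = 0.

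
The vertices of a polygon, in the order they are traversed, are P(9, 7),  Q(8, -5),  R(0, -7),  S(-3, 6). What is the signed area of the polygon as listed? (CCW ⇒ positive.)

Cross-terms: -101, -56, -21, -75  ⇒  Σ = -253
Signed area = Σ/2 = -126.5 (negative ⇒ clockwise traversal).

-126.5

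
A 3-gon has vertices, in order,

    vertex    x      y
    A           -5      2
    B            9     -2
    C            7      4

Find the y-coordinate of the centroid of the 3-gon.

4/3

Apply the shoelace (surveyor's) formula. First the cross-terms c_i = x_i·y_{i+1} − x_{i+1}·y_i:
  -8, 50, 34  ⇒  2A = 76, A = 38.
Then Σ (y_i + y_{i+1})·c_i = 304, so ȳ = 304 / (6·38) = 4/3.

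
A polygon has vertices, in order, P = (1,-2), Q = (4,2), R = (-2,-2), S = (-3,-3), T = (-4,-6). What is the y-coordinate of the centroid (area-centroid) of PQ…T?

Apply the shoelace formula. First the cross-terms c_i = x_i·y_{i+1} − x_{i+1}·y_i:
  10, -4, 0, 6, 14  ⇒  2A = 26, A = 13.
Then Σ (y_i + y_{i+1})·c_i = -166, so ȳ = -166 / (6·13) = -83/39.

-83/39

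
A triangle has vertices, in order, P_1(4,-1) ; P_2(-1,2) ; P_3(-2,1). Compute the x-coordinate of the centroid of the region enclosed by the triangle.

Apply the shoelace formula. First the cross-terms c_i = x_i·y_{i+1} − x_{i+1}·y_i:
  7, 3, -2  ⇒  2A = 8, A = 4.
Then Σ (x_i + x_{i+1})·c_i = 8, so x̄ = 8 / (6·4) = 1/3.

1/3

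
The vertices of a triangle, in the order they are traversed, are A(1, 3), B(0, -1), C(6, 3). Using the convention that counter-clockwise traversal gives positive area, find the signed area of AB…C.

10

Apply Gauss's area formula: 2A = Σ (x_i·y_{i+1} − x_{i+1}·y_i), indices taken mod 3.
Σ = (-1) + (6) + (15) = 20
Signed area = Σ/2 = 10 (positive ⇒ counter-clockwise traversal).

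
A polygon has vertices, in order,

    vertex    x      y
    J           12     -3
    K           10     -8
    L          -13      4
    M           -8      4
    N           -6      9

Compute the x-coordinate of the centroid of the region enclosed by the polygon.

59/72

Apply the surveyor's formula. First the cross-terms c_i = x_i·y_{i+1} − x_{i+1}·y_i:
  -66, -64, -20, -48, -90  ⇒  2A = -288, A = -144.
Then Σ (x_i + x_{i+1})·c_i = -708, so x̄ = -708 / (6·(-144)) = 59/72.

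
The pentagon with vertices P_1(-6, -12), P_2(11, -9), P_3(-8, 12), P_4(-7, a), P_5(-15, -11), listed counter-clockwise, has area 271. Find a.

3

Write out the shoelace sum; only the two edges meeting at P_4 involve a:
2·Area = [((-8)·a − (-7)·12) + ((-7)·(-11) − (-15)·a)] + 360
       = 7·a + 521 = 542
⇒ a = 3.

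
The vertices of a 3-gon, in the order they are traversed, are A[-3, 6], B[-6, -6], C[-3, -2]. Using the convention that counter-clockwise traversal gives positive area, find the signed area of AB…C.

12

A→B: (-3)(-6) − (-6)(6) = 54
B→C: (-6)(-2) − (-3)(-6) = -6
C→A: (-3)(6) − (-3)(-2) = -24
Σ = 24
Signed area = Σ/2 = 12 (positive ⇒ counter-clockwise traversal).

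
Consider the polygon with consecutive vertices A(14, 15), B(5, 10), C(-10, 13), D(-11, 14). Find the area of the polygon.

64

Apply the shoelace formula: 2A = Σ (x_i·y_{i+1} − x_{i+1}·y_i), indices taken mod 4.
A→B: (14)(10) − (5)(15) = 65
B→C: (5)(13) − (-10)(10) = 165
C→D: (-10)(14) − (-11)(13) = 3
D→A: (-11)(15) − (14)(14) = -361
Σ = -128
Area = |Σ|/2 = 64.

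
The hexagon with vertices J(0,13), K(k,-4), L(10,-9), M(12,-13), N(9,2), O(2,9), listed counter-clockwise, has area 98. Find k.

3

The doubled signed area Σ (x_i y_{i+1} − x_{i+1} y_i) is linear in k.
With k=0 it equals 262; the coefficient of k is -22 (from the two edges through K).
So -22·k + 262 = 2·98 = 196 ⇒ k = 3.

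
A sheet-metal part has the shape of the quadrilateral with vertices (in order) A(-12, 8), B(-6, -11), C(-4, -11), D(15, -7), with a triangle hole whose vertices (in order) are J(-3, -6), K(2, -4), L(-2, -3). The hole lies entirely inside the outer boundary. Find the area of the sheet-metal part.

209

Outer boundary:
Σ = (180) + (22) + (193) + (36) = 431
Area = |Σ|/2 = 215.5.
Hole:
Apply the surveyor's formula: 2A = Σ (x_i·y_{i+1} − x_{i+1}·y_i), indices taken mod 3.
J→K: (-3)(-4) − (2)(-6) = 24
K→L: (2)(-3) − (-2)(-4) = -14
L→J: (-2)(-6) − (-3)(-3) = 3
Σ = 13
Area = |Σ|/2 = 6.5.
Net area = 215.5 − 6.5 = 209.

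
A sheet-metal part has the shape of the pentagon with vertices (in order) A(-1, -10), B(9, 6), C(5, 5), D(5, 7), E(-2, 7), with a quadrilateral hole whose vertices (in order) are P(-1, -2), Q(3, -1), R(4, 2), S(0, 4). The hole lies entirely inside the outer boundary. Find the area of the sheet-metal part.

Outer boundary:
Apply the shoelace formula: 2A = Σ (x_i·y_{i+1} − x_{i+1}·y_i), indices taken mod 5.
Cross-terms: 84, 15, 10, 49, 27  ⇒  Σ = 185
Area = |Σ|/2 = 92.5.
Hole:
Apply the surveyor's formula: 2A = Σ (x_i·y_{i+1} − x_{i+1}·y_i), indices taken mod 4.
Cross-terms: 7, 10, 16, 4  ⇒  Σ = 37
Area = |Σ|/2 = 18.5.
Net area = 92.5 − 18.5 = 74.

74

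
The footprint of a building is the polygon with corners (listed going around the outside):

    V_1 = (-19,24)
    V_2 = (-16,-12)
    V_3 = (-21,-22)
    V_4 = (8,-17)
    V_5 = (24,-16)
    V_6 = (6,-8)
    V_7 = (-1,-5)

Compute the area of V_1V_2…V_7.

Σ = (612) + (100) + (533) + (280) + (-96) + (-38) + (-119) = 1272
Area = |Σ|/2 = 636.

636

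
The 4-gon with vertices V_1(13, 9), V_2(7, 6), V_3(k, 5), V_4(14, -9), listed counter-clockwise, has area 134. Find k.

Write out the shoelace sum; only the two edges meeting at V_3 involve k:
2·Area = [(7·5 − k·6) + (k·(-9) − 14·5)] + 258
       = -15·k + 223 = 268
⇒ k = -3.

-3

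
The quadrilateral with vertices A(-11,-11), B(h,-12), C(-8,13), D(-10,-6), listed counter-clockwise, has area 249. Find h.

Write out the shoelace sum; only the two edges meeting at B involve h:
2·Area = [((-11)·(-12) − h·(-11)) + (h·13 − (-8)·(-12))] + 222
       = 24·h + 258 = 498
⇒ h = 10.

10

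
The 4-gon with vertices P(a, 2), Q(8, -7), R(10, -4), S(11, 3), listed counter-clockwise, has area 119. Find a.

-12

The doubled signed area Σ (x_i y_{i+1} − x_{i+1} y_i) is linear in a.
With a=0 it equals 118; the coefficient of a is -10 (from the two edges through P).
So -10·a + 118 = 2·119 = 238 ⇒ a = -12.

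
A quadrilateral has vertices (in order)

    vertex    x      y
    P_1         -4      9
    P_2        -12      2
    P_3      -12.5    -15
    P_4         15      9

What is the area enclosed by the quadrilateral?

Apply the shoelace (surveyor's) formula: 2A = Σ (x_i·y_{i+1} − x_{i+1}·y_i), indices taken mod 4.
Cross-terms: 100, 205, 112.5, 171  ⇒  Σ = 588.5
Area = |Σ|/2 = 294.25.

294.25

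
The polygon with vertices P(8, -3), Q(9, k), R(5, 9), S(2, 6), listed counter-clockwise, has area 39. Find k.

4

The doubled signed area Σ (x_i y_{i+1} − x_{i+1} y_i) is linear in k.
With k=0 it equals 66; the coefficient of k is 3 (from the two edges through Q).
So 3·k + 66 = 2·39 = 78 ⇒ k = 4.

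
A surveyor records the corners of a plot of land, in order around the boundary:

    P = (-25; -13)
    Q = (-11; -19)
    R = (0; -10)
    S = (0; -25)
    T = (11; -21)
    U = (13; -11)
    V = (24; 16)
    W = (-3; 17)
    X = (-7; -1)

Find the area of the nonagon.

Apply the shoelace formula: 2A = Σ (x_i·y_{i+1} − x_{i+1}·y_i), indices taken mod 9.
Σ = (332) + (110) + (0) + (275) + (152) + (472) + (456) + (122) + (66) = 1985
Area = |Σ|/2 = 992.5.

992.5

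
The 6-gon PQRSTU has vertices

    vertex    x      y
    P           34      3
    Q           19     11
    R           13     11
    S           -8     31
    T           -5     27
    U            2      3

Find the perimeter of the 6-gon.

114

|PQ| = √((-15)² + (8)²) = √289 = 17
|QR| = √((-6)² + (0)²) = √36 = 6
|RS| = √((-21)² + (20)²) = √841 = 29
|ST| = √((3)² + (-4)²) = √25 = 5
|TU| = √((7)² + (-24)²) = √625 = 25
|UP| = √((32)² + (0)²) = √1024 = 32
Perimeter = 17 + 6 + 29 + 5 + 25 + 32 = 114.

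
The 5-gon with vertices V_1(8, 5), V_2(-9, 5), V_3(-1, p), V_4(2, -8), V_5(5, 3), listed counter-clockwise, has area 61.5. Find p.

2

Write out the shoelace sum; only the two edges meeting at V_3 involve p:
2·Area = [((-9)·p − (-1)·5) + ((-1)·(-8) − 2·p)] + 132
       = -11·p + 145 = 123
⇒ p = 2.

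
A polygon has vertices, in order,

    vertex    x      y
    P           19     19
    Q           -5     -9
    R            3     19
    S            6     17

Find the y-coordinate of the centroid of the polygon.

9

Apply Gauss's area formula. First the cross-terms c_i = x_i·y_{i+1} − x_{i+1}·y_i:
  -76, -68, -63, -209  ⇒  2A = -416, A = -208.
Then Σ (y_i + y_{i+1})·c_i = -11232, so ȳ = -11232 / (6·(-208)) = 9.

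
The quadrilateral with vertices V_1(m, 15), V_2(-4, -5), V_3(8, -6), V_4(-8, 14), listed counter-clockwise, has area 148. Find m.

The doubled signed area Σ (x_i y_{i+1} − x_{i+1} y_i) is linear in m.
With m=0 it equals 68; the coefficient of m is -19 (from the two edges through V_1).
So -19·m + 68 = 2·148 = 296 ⇒ m = -12.

-12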